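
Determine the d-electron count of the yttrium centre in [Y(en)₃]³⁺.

d⁰

Ligand charges: ethylenediamine is neutral. With an overall charge of +3 the yttrium centre must be in the +3 oxidation state.
Yttrium is a group-3 element; Y(III) is therefore d⁰.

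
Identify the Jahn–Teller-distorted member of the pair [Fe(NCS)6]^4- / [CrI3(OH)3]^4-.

[Fe(NCS)6]^4-: Summing ligand charges against the −4 overall charge gives an oxidation state of +2 for iron. Iron is a group-8 element; Fe(II) is therefore d⁶. Isothiocyanate is a weak-field ligand for a first-row metal, so the complex is high-spin. The d⁶ configuration leaves the e_g set evenly filled (or empty) — no strong Jahn–Teller driving force.
[CrI3(OH)3]^4-: Ligand charges: each iodide is −1; each hydroxide is −1. With an overall charge of −4 the chromium centre must be in the +2 oxidation state. Chromium is a group-6 element; Cr(II) is therefore d⁴. Hydroxide and iodide are weak-field ligands for a first-row metal, so the complex is high-spin. The t₂g³e_g¹ (high-spin) configuration has an unevenly filled e_g set; the Jahn–Teller theorem predicts a tetragonal distortion (typically axial elongation) to lift the degeneracy.

[CrI3(OH)3]^4-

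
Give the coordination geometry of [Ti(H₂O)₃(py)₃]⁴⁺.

Water is neutral; pyridine is neutral; balancing the +4 overall charge requires Ti(IV).
Titanium is a group-4 element; Ti(IV) is therefore d⁰.
With 6 monodentate ligands the coordination number is 6.
Six donors around a single metal centre give an octahedral coordination sphere.

octahedral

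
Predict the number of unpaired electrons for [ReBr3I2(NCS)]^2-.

3

Ligand charges: each bromide is −1; each iodide is −1; each isothiocyanate is −1. With an overall charge of −2 the rhenium centre must be in the +4 oxidation state.
Re sits in group 7, so the d-electron count is 7 − 4 = 3.
In an octahedral field the d³ configuration is t₂g³e_g⁰ (only one arrangement possible), giving 3 unpaired electrons.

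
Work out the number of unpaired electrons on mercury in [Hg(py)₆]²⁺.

Summing ligand charges against the +2 overall charge gives an oxidation state of +2 for mercury.
Group 12 minus oxidation state 2 gives a d¹⁰ configuration.
In an octahedral field the d¹⁰ configuration is t₂g⁶e_g⁴, giving 0 unpaired electrons.

0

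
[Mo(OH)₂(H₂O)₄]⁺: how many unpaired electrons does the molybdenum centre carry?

3

Summing ligand charges against the +1 overall charge gives an oxidation state of +3 for molybdenum.
Molybdenum is a group-6 element; Mo(III) is therefore d³.
In an octahedral field the d³ configuration is t₂g³e_g⁰ (only one arrangement possible), giving 3 unpaired electrons.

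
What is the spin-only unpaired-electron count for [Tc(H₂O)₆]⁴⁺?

3 unpaired electrons

Summing ligand charges against the +4 overall charge gives an oxidation state of +4 for technetium.
Technetium is a group-7 element; Tc(IV) is therefore d³.
In an octahedral field the d³ configuration is t₂g³e_g⁰ (only one arrangement possible), giving 3 unpaired electrons.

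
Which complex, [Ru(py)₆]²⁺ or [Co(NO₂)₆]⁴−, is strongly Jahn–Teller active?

[Ru(py)₆]²⁺: Pyridine is neutral; balancing the +2 overall charge requires Ru(II). Ruthenium is a group-8 element; Ru(II) is therefore d⁶. A 4d ion has a large Δₒ and is invariably low-spin. The d⁶ configuration leaves the e_g set evenly filled (or empty) — no strong Jahn–Teller driving force.
[Co(NO₂)₆]⁴−: Each nitro (N-bound nitrite) is −1; balancing the −4 overall charge requires Co(II). Group 9 minus oxidation state 2 gives a d⁷ configuration. Nitro (N-bound nitrite) is a strong-field ligand (high in the spectrochemical series) for a first-row metal, so the complex is low-spin. The t₂g⁶e_g¹ (low-spin) configuration has an unevenly filled e_g set; the Jahn–Teller theorem predicts a tetragonal distortion (typically axial elongation) to lift the degeneracy.

[Co(NO₂)₆]⁴−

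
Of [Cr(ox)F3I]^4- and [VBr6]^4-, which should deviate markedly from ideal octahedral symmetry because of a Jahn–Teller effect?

[Cr(ox)F3I]^4-: Ligand charges: each oxalate is −2; each fluoride is −1; each iodide is −1. With an overall charge of −4 the chromium centre must be in the +2 oxidation state. Cr sits in group 6, so the d-electron count is 6 − 2 = 4. Fluoride, iodide, and oxalate are weak-field ligands for a first-row metal, so the complex is high-spin. The t₂g³e_g¹ (high-spin) configuration has an unevenly filled e_g set; the Jahn–Teller theorem predicts a tetragonal distortion (typically axial elongation) to lift the degeneracy.
[VBr6]^4-: Summing ligand charges against the −4 overall charge gives an oxidation state of +2 for vanadium. V sits in group 5, so the d-electron count is 5 − 2 = 3. The d³ configuration leaves the e_g set evenly filled (or empty) — no strong Jahn–Teller driving force.

[Cr(ox)F3I]^4-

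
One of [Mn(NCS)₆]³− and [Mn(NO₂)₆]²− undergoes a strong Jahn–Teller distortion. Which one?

[Mn(NCS)₆]³−: Each isothiocyanate is −1; balancing the −3 overall charge requires Mn(III). Group 7 minus oxidation state 3 gives a d⁴ configuration. Isothiocyanate is a weak-field ligand for a first-row metal, so the complex is high-spin. The t₂g³e_g¹ (high-spin) configuration has an unevenly filled e_g set; the Jahn–Teller theorem predicts a tetragonal distortion (typically axial elongation) to lift the degeneracy.
[Mn(NO₂)₆]²−: Each nitro (N-bound nitrite) is −1; balancing the −2 overall charge requires Mn(IV). Mn sits in group 7, so the d-electron count is 7 − 4 = 3. The d³ configuration leaves the e_g set evenly filled (or empty) — no strong Jahn–Teller driving force.

[Mn(NCS)₆]³−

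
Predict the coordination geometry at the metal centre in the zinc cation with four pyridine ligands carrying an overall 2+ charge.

tetrahedral

Summing ligand charges against the +2 overall charge gives an oxidation state of +2 for zinc.
Zn sits in group 12, so the d-electron count is 12 − 2 = 10.
With 4 monodentate ligands the coordination number is 4.
A d¹⁰ ion has no crystal-field stabilisation preference between square planar and tetrahedral, so four ligands adopt the sterically favoured tetrahedral geometry.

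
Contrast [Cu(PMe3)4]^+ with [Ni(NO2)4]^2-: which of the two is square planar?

[Ni(NO2)4]^2-

For [Cu(PMe3)4]^+: Ligand charges: trimethylphosphine is neutral. With an overall charge of +1 the copper centre must be in the +1 oxidation state. Group 11 minus oxidation state 1 gives a d¹⁰ configuration. A d¹⁰ ion has no crystal-field stabilisation preference between square planar and tetrahedral, so four ligands adopt the sterically favoured tetrahedral geometry. → tetrahedral.
For [Ni(NO2)4]^2-: Summing ligand charges against the −2 overall charge gives an oxidation state of +2 for nickel. Nickel is a group-10 element; Ni(II) is therefore d⁸. Nitro (N-bound nitrite) is a strong-field ligand (high in the spectrochemical series). A 3d d⁸ ion with strong-field ligands gains enough CFSE to favour square planar over tetrahedral. → square planar.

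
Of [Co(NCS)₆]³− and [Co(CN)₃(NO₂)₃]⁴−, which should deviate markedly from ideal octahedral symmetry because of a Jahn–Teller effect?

[Co(CN)₃(NO₂)₃]⁴−

[Co(NCS)₆]³−: Summing ligand charges against the −3 overall charge gives an oxidation state of +3 for cobalt. Co sits in group 9, so the d-electron count is 9 − 3 = 6. Co(III) has an exceptionally large octahedral splitting and is low-spin with essentially every ligand except fluoride. The d⁶ configuration leaves the e_g set evenly filled (or empty) — no strong Jahn–Teller driving force.
[Co(CN)₃(NO₂)₃]⁴−: Each cyanide is −1; each nitro (N-bound nitrite) is −1; balancing the −4 overall charge requires Co(II). Cobalt is a group-9 element; Co(II) is therefore d⁷. Cyanide and nitro (N-bound nitrite) are strong-field ligands (high in the spectrochemical series) for a first-row metal, so the complex is low-spin. The t₂g⁶e_g¹ (low-spin) configuration has an unevenly filled e_g set; the Jahn–Teller theorem predicts a tetragonal distortion (typically axial elongation) to lift the degeneracy.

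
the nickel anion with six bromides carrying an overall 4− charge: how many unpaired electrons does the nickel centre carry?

2 unpaired electrons

Summing ligand charges against the −4 overall charge gives an oxidation state of +2 for nickel.
Ni sits in group 10, so the d-electron count is 10 − 2 = 8.
In an octahedral field the d⁸ configuration is t₂g⁶e_g² (only one arrangement possible), giving 2 unpaired electrons.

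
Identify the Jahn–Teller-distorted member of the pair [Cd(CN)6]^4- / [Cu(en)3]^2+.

[Cd(CN)6]^4-: Each cyanide is −1; balancing the −4 overall charge requires Cd(II). Cd sits in group 12, so the d-electron count is 12 − 2 = 10. The d¹⁰ configuration leaves the e_g set evenly filled (or empty) — no strong Jahn–Teller driving force.
[Cu(en)3]^2+: Ligand charges: ethylenediamine is neutral. With an overall charge of +2 the copper centre must be in the +2 oxidation state. Cu sits in group 11, so the d-electron count is 11 − 2 = 9. The t₂g⁶e_g³ configuration has an unevenly filled e_g set; the Jahn–Teller theorem predicts a tetragonal distortion (typically axial elongation) to lift the degeneracy.

[Cu(en)3]^2+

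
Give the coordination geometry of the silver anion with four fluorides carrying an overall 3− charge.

Ligand charges: each fluoride is −1. With an overall charge of −3 the silver centre must be in the +1 oxidation state.
Ag sits in group 11, so the d-electron count is 11 − 1 = 10.
With 4 monodentate ligands the coordination number is 4.
A d¹⁰ ion has no crystal-field stabilisation preference between square planar and tetrahedral, so four ligands adopt the sterically favoured tetrahedral geometry.

tetrahedral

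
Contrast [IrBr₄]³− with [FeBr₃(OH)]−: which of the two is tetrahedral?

[FeBr₃(OH)]−

For [IrBr₄]³−: Ligand charges: each bromide is −1. With an overall charge of −3 the iridium centre must be in the +1 oxidation state. Iridium is a group-9 element; Ir(I) is therefore d⁸. A 5d d⁸ ion has a large crystal-field splitting; square planar leaves the high-energy d_{x²−y²} orbital empty and maximises CFSE. → square planar.
For [FeBr₃(OH)]−: Summing ligand charges against the −1 overall charge gives an oxidation state of +3 for iron. Fe sits in group 8, so the d-electron count is 8 − 3 = 5. A high-spin d⁵ ion has zero CFSE in either geometry, so four ligands adopt the sterically favoured tetrahedral geometry. → tetrahedral.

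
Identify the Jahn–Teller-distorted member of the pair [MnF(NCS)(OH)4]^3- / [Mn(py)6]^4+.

[MnF(NCS)(OH)4]^3-: Each fluoride is −1; each isothiocyanate is −1; each hydroxide is −1; balancing the −3 overall charge requires Mn(III). Manganese is a group-7 element; Mn(III) is therefore d⁴. Fluoride, hydroxide, and isothiocyanate are weak-field ligands for a first-row metal, so the complex is high-spin. The t₂g³e_g¹ (high-spin) configuration has an unevenly filled e_g set; the Jahn–Teller theorem predicts a tetragonal distortion (typically axial elongation) to lift the degeneracy.
[Mn(py)6]^4+: Pyridine is neutral; balancing the +4 overall charge requires Mn(IV). Mn sits in group 7, so the d-electron count is 7 − 4 = 3. The d³ configuration leaves the e_g set evenly filled (or empty) — no strong Jahn–Teller driving force.

[MnF(NCS)(OH)4]^3-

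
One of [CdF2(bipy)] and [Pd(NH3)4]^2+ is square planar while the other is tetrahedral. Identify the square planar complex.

[Pd(NH3)4]^2+

For [CdF2(bipy)]: Summing ligand charges against the 0 overall charge gives an oxidation state of +2 for cadmium. Group 12 minus oxidation state 2 gives a d¹⁰ configuration. A d¹⁰ ion has no crystal-field stabilisation preference between square planar and tetrahedral, so four ligands adopt the sterically favoured tetrahedral geometry. → tetrahedral.
For [Pd(NH3)4]^2+: Ligand charges: ammonia is neutral. With an overall charge of +2 the palladium centre must be in the +2 oxidation state. Pd sits in group 10, so the d-electron count is 10 − 2 = 8. A 4d d⁸ ion has a large crystal-field splitting; square planar leaves the high-energy d_{x²−y²} orbital empty and maximises CFSE. → square planar.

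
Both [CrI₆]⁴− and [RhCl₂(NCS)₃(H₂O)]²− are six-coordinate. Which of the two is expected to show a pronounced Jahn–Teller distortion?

[CrI₆]⁴−: Ligand charges: each iodide is −1. With an overall charge of −4 the chromium centre must be in the +2 oxidation state. Group 6 minus oxidation state 2 gives a d⁴ configuration. Iodide is a weak-field ligand for a first-row metal, so the complex is high-spin. The t₂g³e_g¹ (high-spin) configuration has an unevenly filled e_g set; the Jahn–Teller theorem predicts a tetragonal distortion (typically axial elongation) to lift the degeneracy.
[RhCl₂(NCS)₃(H₂O)]²−: Ligand charges: each chloride is −1; each isothiocyanate is −1; water is neutral. With an overall charge of −2 the rhodium centre must be in the +3 oxidation state. Group 9 minus oxidation state 3 gives a d⁶ configuration. A 4d ion has a large Δₒ and is invariably low-spin. The d⁶ configuration leaves the e_g set evenly filled (or empty) — no strong Jahn–Teller driving force.

[CrI₆]⁴−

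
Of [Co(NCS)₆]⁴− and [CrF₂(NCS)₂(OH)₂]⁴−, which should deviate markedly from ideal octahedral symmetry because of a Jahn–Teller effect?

[Co(NCS)₆]⁴−: Each isothiocyanate is −1; balancing the −4 overall charge requires Co(II). Group 9 minus oxidation state 2 gives a d⁷ configuration. Isothiocyanate is a weak-field ligand for a first-row metal, so the complex is high-spin. The d⁷ configuration leaves the e_g set evenly filled (or empty) — no strong Jahn–Teller driving force.
[CrF₂(NCS)₂(OH)₂]⁴−: Ligand charges: each fluoride is −1; each isothiocyanate is −1; each hydroxide is −1. With an overall charge of −4 the chromium centre must be in the +2 oxidation state. Chromium is a group-6 element; Cr(II) is therefore d⁴. Fluoride, hydroxide, and isothiocyanate are weak-field ligands for a first-row metal, so the complex is high-spin. The t₂g³e_g¹ (high-spin) configuration has an unevenly filled e_g set; the Jahn–Teller theorem predicts a tetragonal distortion (typically axial elongation) to lift the degeneracy.

[CrF₂(NCS)₂(OH)₂]⁴−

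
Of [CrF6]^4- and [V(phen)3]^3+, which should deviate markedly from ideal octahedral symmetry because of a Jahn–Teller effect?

[CrF6]^4-: Ligand charges: each fluoride is −1. With an overall charge of −4 the chromium centre must be in the +2 oxidation state. Group 6 minus oxidation state 2 gives a d⁴ configuration. Fluoride is a weak-field ligand for a first-row metal, so the complex is high-spin. The t₂g³e_g¹ (high-spin) configuration has an unevenly filled e_g set; the Jahn–Teller theorem predicts a tetragonal distortion (typically axial elongation) to lift the degeneracy.
[V(phen)3]^3+: 1,10-phenanthroline is neutral; balancing the +3 overall charge requires V(III). V sits in group 5, so the d-electron count is 5 − 3 = 2. The d² configuration leaves the e_g set evenly filled (or empty) — no strong Jahn–Teller driving force.

[CrF6]^4-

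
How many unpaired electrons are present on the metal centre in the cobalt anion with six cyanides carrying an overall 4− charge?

1

Summing ligand charges against the −4 overall charge gives an oxidation state of +2 for cobalt.
Co sits in group 9, so the d-electron count is 9 − 2 = 7.
The spin state decides the count: Cyanide is a strong-field ligand (high in the spectrochemical series) for a first-row metal, so the complex is low-spin.
An octahedral low-spin d⁷ ion is t₂g⁶e_g¹, giving 1 unpaired electron.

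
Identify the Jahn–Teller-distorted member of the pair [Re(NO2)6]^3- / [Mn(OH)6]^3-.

[Mn(OH)6]^3-

[Re(NO2)6]^3-: Summing ligand charges against the −3 overall charge gives an oxidation state of +3 for rhenium. Re sits in group 7, so the d-electron count is 7 − 3 = 4. A 5d ion has a large Δₒ and is invariably low-spin. The d⁴ configuration leaves the e_g set evenly filled (or empty) — no strong Jahn–Teller driving force.
[Mn(OH)6]^3-: Summing ligand charges against the −3 overall charge gives an oxidation state of +3 for manganese. Mn sits in group 7, so the d-electron count is 7 − 3 = 4. Hydroxide is a weak-field ligand for a first-row metal, so the complex is high-spin. The t₂g³e_g¹ (high-spin) configuration has an unevenly filled e_g set; the Jahn–Teller theorem predicts a tetragonal distortion (typically axial elongation) to lift the degeneracy.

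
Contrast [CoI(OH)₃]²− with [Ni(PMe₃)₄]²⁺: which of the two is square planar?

[Ni(PMe₃)₄]²⁺

For [CoI(OH)₃]²−: Ligand charges: each iodide is −1; each hydroxide is −1. With an overall charge of −2 the cobalt centre must be in the +2 oxidation state. Cobalt is a group-9 element; Co(II) is therefore d⁷. For a high-spin 3d d⁷ ion with weak-field ligands the small Δₜ gives little square-planar CFSE advantage, so four ligands adopt the sterically favoured tetrahedral geometry. → tetrahedral.
For [Ni(PMe₃)₄]²⁺: Trimethylphosphine is neutral; balancing the +2 overall charge requires Ni(II). Nickel is a group-10 element; Ni(II) is therefore d⁸. Trimethylphosphine is a strong-field ligand (high in the spectrochemical series). A 3d d⁸ ion with strong-field ligands gains enough CFSE to favour square planar over tetrahedral. → square planar.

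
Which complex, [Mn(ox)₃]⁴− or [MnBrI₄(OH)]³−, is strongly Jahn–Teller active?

[MnBrI₄(OH)]³−

[Mn(ox)₃]⁴−: Summing ligand charges against the −4 overall charge gives an oxidation state of +2 for manganese. Manganese is a group-7 element; Mn(II) is therefore d⁵. Oxalate is a weak-field ligand for a first-row metal, so the complex is high-spin. The d⁵ configuration leaves the e_g set evenly filled (or empty) — no strong Jahn–Teller driving force.
[MnBrI₄(OH)]³−: Summing ligand charges against the −3 overall charge gives an oxidation state of +3 for manganese. Group 7 minus oxidation state 3 gives a d⁴ configuration. Bromide, hydroxide, and iodide are weak-field ligands for a first-row metal, so the complex is high-spin. The t₂g³e_g¹ (high-spin) configuration has an unevenly filled e_g set; the Jahn–Teller theorem predicts a tetragonal distortion (typically axial elongation) to lift the degeneracy.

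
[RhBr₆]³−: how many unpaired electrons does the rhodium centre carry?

0

Each bromide is −1; balancing the −3 overall charge requires Rh(III).
Rh sits in group 9, so the d-electron count is 9 − 3 = 6.
The spin state decides the count: a 4d ion has a large Δₒ and is invariably low-spin.
An octahedral low-spin d⁶ ion is t₂g⁶e_g⁰, giving 0 unpaired electrons.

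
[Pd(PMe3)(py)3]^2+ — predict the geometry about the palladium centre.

square planar

Trimethylphosphine is neutral; pyridine is neutral; balancing the +2 overall charge requires Pd(II).
Group 10 minus oxidation state 2 gives a d⁸ configuration.
Coordination number: 4.
A 4d d⁸ ion has a large crystal-field splitting; square planar leaves the high-energy d_{x²−y²} orbital empty and maximises CFSE.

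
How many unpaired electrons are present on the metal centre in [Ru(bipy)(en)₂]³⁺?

Summing ligand charges against the +3 overall charge gives an oxidation state of +3 for ruthenium.
Ru sits in group 8, so the d-electron count is 8 − 3 = 5.
Counting donor atoms: 1×2,2′-bipyridine (bidentate) → 2 donors; 2×ethylenediamine (bidentate) → 4 donors. Coordination number = 6.
The spin state decides the count: a 4d ion has a large Δₒ and is invariably low-spin.
An octahedral low-spin d⁵ ion is t₂g⁵e_g⁰, giving 1 unpaired electron.

1 unpaired electron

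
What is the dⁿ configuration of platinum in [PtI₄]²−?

d⁸

Ligand charges: each iodide is −1. With an overall charge of −2 the platinum centre must be in the +2 oxidation state.
Pt sits in group 10, so the d-electron count is 10 − 2 = 8.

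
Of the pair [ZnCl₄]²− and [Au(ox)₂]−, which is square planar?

For [ZnCl₄]²−: Ligand charges: each chloride is −1. With an overall charge of −2 the zinc centre must be in the +2 oxidation state. Group 12 minus oxidation state 2 gives a d¹⁰ configuration. A d¹⁰ ion has no crystal-field stabilisation preference between square planar and tetrahedral, so four ligands adopt the sterically favoured tetrahedral geometry. → tetrahedral.
For [Au(ox)₂]−: Summing ligand charges against the −1 overall charge gives an oxidation state of +3 for gold. Gold is a group-11 element; Au(III) is therefore d⁸. A 5d d⁸ ion has a large crystal-field splitting; square planar leaves the high-energy d_{x²−y²} orbital empty and maximises CFSE. → square planar.

[Au(ox)₂]−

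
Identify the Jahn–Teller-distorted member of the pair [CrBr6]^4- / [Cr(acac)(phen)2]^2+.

[CrBr6]^4-

[CrBr6]^4-: Ligand charges: each bromide is −1. With an overall charge of −4 the chromium centre must be in the +2 oxidation state. Group 6 minus oxidation state 2 gives a d⁴ configuration. Bromide is a weak-field ligand for a first-row metal, so the complex is high-spin. The t₂g³e_g¹ (high-spin) configuration has an unevenly filled e_g set; the Jahn–Teller theorem predicts a tetragonal distortion (typically axial elongation) to lift the degeneracy.
[Cr(acac)(phen)2]^2+: Each acetylacetonate is −1; 1,10-phenanthroline is neutral; balancing the +2 overall charge requires Cr(III). Cr sits in group 6, so the d-electron count is 6 − 3 = 3. The d³ configuration leaves the e_g set evenly filled (or empty) — no strong Jahn–Teller driving force.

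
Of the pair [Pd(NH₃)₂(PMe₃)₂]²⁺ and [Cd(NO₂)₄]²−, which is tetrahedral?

For [Pd(NH₃)₂(PMe₃)₂]²⁺: Ligand charges: ammonia is neutral; trimethylphosphine is neutral. With an overall charge of +2 the palladium centre must be in the +2 oxidation state. Palladium is a group-10 element; Pd(II) is therefore d⁸. A 4d d⁸ ion has a large crystal-field splitting; square planar leaves the high-energy d_{x²−y²} orbital empty and maximises CFSE. → square planar.
For [Cd(NO₂)₄]²−: Ligand charges: each nitro (N-bound nitrite) is −1. With an overall charge of −2 the cadmium centre must be in the +2 oxidation state. Cadmium is a group-12 element; Cd(II) is therefore d¹⁰. A d¹⁰ ion has no crystal-field stabilisation preference between square planar and tetrahedral, so four ligands adopt the sterically favoured tetrahedral geometry. → tetrahedral.

[Cd(NO₂)₄]²−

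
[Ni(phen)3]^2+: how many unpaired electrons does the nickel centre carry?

2 unpaired electrons

Ligand charges: 1,10-phenanthroline is neutral. With an overall charge of +2 the nickel centre must be in the +2 oxidation state.
Nickel is a group-10 element; Ni(II) is therefore d⁸.
Counting donor atoms: 3×1,10-phenanthroline (bidentate) → 6 donors. Coordination number = 6.
In an octahedral field the d⁸ configuration is t₂g⁶e_g² (only one arrangement possible), giving 2 unpaired electrons.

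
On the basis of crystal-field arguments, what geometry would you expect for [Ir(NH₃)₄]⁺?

Summing ligand charges against the +1 overall charge gives an oxidation state of +1 for iridium.
Group 9 minus oxidation state 1 gives a d⁸ configuration.
With 4 monodentate ligands the coordination number is 4.
A 5d d⁸ ion has a large crystal-field splitting; square planar leaves the high-energy d_{x²−y²} orbital empty and maximises CFSE.

square planar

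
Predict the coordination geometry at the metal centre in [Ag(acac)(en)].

tetrahedral

Each acetylacetonate is −1; ethylenediamine is neutral; balancing the 0 overall charge requires Ag(I).
Ag sits in group 11, so the d-electron count is 11 − 1 = 10.
Counting donor atoms: 1×acetylacetonate (bidentate) → 2 donors; 1×ethylenediamine (bidentate) → 2 donors. Coordination number = 4.
A d¹⁰ ion has no crystal-field stabilisation preference between square planar and tetrahedral, so four ligands adopt the sterically favoured tetrahedral geometry.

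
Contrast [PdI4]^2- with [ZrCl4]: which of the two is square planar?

[PdI4]^2-

For [PdI4]^2-: Ligand charges: each iodide is −1. With an overall charge of −2 the palladium centre must be in the +2 oxidation state. Group 10 minus oxidation state 2 gives a d⁸ configuration. A 4d d⁸ ion has a large crystal-field splitting; square planar leaves the high-energy d_{x²−y²} orbital empty and maximises CFSE. → square planar.
For [ZrCl4]: Summing ligand charges against the 0 overall charge gives an oxidation state of +4 for zirconium. Zr sits in group 4, so the d-electron count is 4 − 4 = 0. A d⁰ ion has no crystal-field stabilisation preference between square planar and tetrahedral, so four ligands adopt the sterically favoured tetrahedral geometry. → tetrahedral.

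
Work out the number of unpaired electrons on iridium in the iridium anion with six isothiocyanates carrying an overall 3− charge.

Each isothiocyanate is −1; balancing the −3 overall charge requires Ir(III).
Group 9 minus oxidation state 3 gives a d⁶ configuration.
The spin state decides the count: a 5d ion has a large Δₒ and is invariably low-spin.
An octahedral low-spin d⁶ ion is t₂g⁶e_g⁰, giving 0 unpaired electrons.

0 unpaired electrons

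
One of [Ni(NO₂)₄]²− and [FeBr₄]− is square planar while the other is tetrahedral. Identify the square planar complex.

For [Ni(NO₂)₄]²−: Ligand charges: each nitro (N-bound nitrite) is −1. With an overall charge of −2 the nickel centre must be in the +2 oxidation state. Nickel is a group-10 element; Ni(II) is therefore d⁸. Nitro (N-bound nitrite) is a strong-field ligand (high in the spectrochemical series). A 3d d⁸ ion with strong-field ligands gains enough CFSE to favour square planar over tetrahedral. → square planar.
For [FeBr₄]−: Each bromide is −1; balancing the −1 overall charge requires Fe(III). Fe sits in group 8, so the d-electron count is 8 − 3 = 5. A high-spin d⁵ ion has zero CFSE in either geometry, so four ligands adopt the sterically favoured tetrahedral geometry. → tetrahedral.

[Ni(NO₂)₄]²−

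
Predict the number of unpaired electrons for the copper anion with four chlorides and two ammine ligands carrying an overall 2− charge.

Summing ligand charges against the −2 overall charge gives an oxidation state of +2 for copper.
Copper is a group-11 element; Cu(II) is therefore d⁹.
In an octahedral field the d⁹ configuration is t₂g⁶e_g³ (only one arrangement possible), giving 1 unpaired electron.

1 unpaired electron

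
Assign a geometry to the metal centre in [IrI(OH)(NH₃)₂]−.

square planar

Summing ligand charges against the −1 overall charge gives an oxidation state of +1 for iridium.
Iridium is a group-9 element; Ir(I) is therefore d⁸.
Coordination number: 4.
A 5d d⁸ ion has a large crystal-field splitting; square planar leaves the high-energy d_{x²−y²} orbital empty and maximises CFSE.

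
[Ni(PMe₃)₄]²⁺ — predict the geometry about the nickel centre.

Trimethylphosphine is neutral; balancing the +2 overall charge requires Ni(II).
Group 10 minus oxidation state 2 gives a d⁸ configuration.
With 4 monodentate ligands the coordination number is 4.
Trimethylphosphine is a strong-field ligand (high in the spectrochemical series).
A 3d d⁸ ion with strong-field ligands gains enough CFSE to favour square planar over tetrahedral.

square planar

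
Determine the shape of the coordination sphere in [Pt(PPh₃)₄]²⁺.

square planar

Triphenylphosphine is neutral; balancing the +2 overall charge requires Pt(II).
Group 10 minus oxidation state 2 gives a d⁸ configuration.
With 4 monodentate ligands the coordination number is 4.
A 5d d⁸ ion has a large crystal-field splitting; square planar leaves the high-energy d_{x²−y²} orbital empty and maximises CFSE.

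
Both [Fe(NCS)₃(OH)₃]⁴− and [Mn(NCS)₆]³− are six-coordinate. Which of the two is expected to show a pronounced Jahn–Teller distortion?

[Fe(NCS)₃(OH)₃]⁴−: Each isothiocyanate is −1; each hydroxide is −1; balancing the −4 overall charge requires Fe(II). Group 8 minus oxidation state 2 gives a d⁶ configuration. Hydroxide and isothiocyanate are weak-field ligands for a first-row metal, so the complex is high-spin. The d⁶ configuration leaves the e_g set evenly filled (or empty) — no strong Jahn–Teller driving force.
[Mn(NCS)₆]³−: Summing ligand charges against the −3 overall charge gives an oxidation state of +3 for manganese. Manganese is a group-7 element; Mn(III) is therefore d⁴. Isothiocyanate is a weak-field ligand for a first-row metal, so the complex is high-spin. The t₂g³e_g¹ (high-spin) configuration has an unevenly filled e_g set; the Jahn–Teller theorem predicts a tetragonal distortion (typically axial elongation) to lift the degeneracy.

[Mn(NCS)₆]³−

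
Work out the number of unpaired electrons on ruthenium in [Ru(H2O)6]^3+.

Water is neutral; balancing the +3 overall charge requires Ru(III).
Group 8 minus oxidation state 3 gives a d⁵ configuration.
The spin state decides the count: a 4d ion has a large Δₒ and is invariably low-spin.
An octahedral low-spin d⁵ ion is t₂g⁵e_g⁰, giving 1 unpaired electron.

1 unpaired electron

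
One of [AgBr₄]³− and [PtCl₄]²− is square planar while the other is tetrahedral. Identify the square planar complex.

[PtCl₄]²−

For [AgBr₄]³−: Each bromide is −1; balancing the −3 overall charge requires Ag(I). Ag sits in group 11, so the d-electron count is 11 − 1 = 10. A d¹⁰ ion has no crystal-field stabilisation preference between square planar and tetrahedral, so four ligands adopt the sterically favoured tetrahedral geometry. → tetrahedral.
For [PtCl₄]²−: Each chloride is −1; balancing the −2 overall charge requires Pt(II). Pt sits in group 10, so the d-electron count is 10 − 2 = 8. A 5d d⁸ ion has a large crystal-field splitting; square planar leaves the high-energy d_{x²−y²} orbital empty and maximises CFSE. → square planar.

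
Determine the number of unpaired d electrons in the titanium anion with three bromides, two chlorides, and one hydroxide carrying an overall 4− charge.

Ligand charges: each bromide is −1; each chloride is −1; each hydroxide is −1. With an overall charge of −4 the titanium centre must be in the +2 oxidation state.
Group 4 minus oxidation state 2 gives a d² configuration.
In an octahedral field the d² configuration is t₂g²e_g⁰ (only one arrangement possible), giving 2 unpaired electrons.

2 unpaired electrons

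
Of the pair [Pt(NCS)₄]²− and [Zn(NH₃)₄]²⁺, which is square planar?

For [Pt(NCS)₄]²−: Summing ligand charges against the −2 overall charge gives an oxidation state of +2 for platinum. Group 10 minus oxidation state 2 gives a d⁸ configuration. A 5d d⁸ ion has a large crystal-field splitting; square planar leaves the high-energy d_{x²−y²} orbital empty and maximises CFSE. → square planar.
For [Zn(NH₃)₄]²⁺: Ammonia is neutral; balancing the +2 overall charge requires Zn(II). Zinc is a group-12 element; Zn(II) is therefore d¹⁰. A d¹⁰ ion has no crystal-field stabilisation preference between square planar and tetrahedral, so four ligands adopt the sterically favoured tetrahedral geometry. → tetrahedral.

[Pt(NCS)₄]²−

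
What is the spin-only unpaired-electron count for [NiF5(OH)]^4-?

Each fluoride is −1; each hydroxide is −1; balancing the −4 overall charge requires Ni(II).
Group 10 minus oxidation state 2 gives a d⁸ configuration.
In an octahedral field the d⁸ configuration is t₂g⁶e_g² (only one arrangement possible), giving 2 unpaired electrons.

2 unpaired electrons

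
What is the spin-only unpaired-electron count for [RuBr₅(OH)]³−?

1 unpaired electron

Summing ligand charges against the −3 overall charge gives an oxidation state of +3 for ruthenium.
Ru sits in group 8, so the d-electron count is 8 − 3 = 5.
The spin state decides the count: a 4d ion has a large Δₒ and is invariably low-spin.
An octahedral low-spin d⁵ ion is t₂g⁵e_g⁰, giving 1 unpaired electron.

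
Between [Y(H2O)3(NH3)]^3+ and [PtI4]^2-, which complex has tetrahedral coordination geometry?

For [Y(H2O)3(NH3)]^3+: Ligand charges: water is neutral; ammonia is neutral. With an overall charge of +3 the yttrium centre must be in the +3 oxidation state. Group 3 minus oxidation state 3 gives a d⁰ configuration. A d⁰ ion has no crystal-field stabilisation preference between square planar and tetrahedral, so four ligands adopt the sterically favoured tetrahedral geometry. → tetrahedral.
For [PtI4]^2-: Each iodide is −1; balancing the −2 overall charge requires Pt(II). Platinum is a group-10 element; Pt(II) is therefore d⁸. A 5d d⁸ ion has a large crystal-field splitting; square planar leaves the high-energy d_{x²−y²} orbital empty and maximises CFSE. → square planar.

[Y(H2O)3(NH3)]^3+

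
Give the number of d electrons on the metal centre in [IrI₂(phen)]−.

d⁸

Each iodide is −1; 1,10-phenanthroline is neutral; balancing the −1 overall charge requires Ir(I).
Ir sits in group 9, so the d-electron count is 9 − 1 = 8.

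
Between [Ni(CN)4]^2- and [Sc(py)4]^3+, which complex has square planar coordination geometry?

[Ni(CN)4]^2-

For [Ni(CN)4]^2-: Summing ligand charges against the −2 overall charge gives an oxidation state of +2 for nickel. Group 10 minus oxidation state 2 gives a d⁸ configuration. Cyanide is a strong-field ligand (high in the spectrochemical series). A 3d d⁸ ion with strong-field ligands gains enough CFSE to favour square planar over tetrahedral. → square planar.
For [Sc(py)4]^3+: Pyridine is neutral; balancing the +3 overall charge requires Sc(III). Scandium is a group-3 element; Sc(III) is therefore d⁰. A d⁰ ion has no crystal-field stabilisation preference between square planar and tetrahedral, so four ligands adopt the sterically favoured tetrahedral geometry. → tetrahedral.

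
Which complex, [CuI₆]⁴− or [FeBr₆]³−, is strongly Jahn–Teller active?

[CuI₆]⁴−: Each iodide is −1; balancing the −4 overall charge requires Cu(II). Copper is a group-11 element; Cu(II) is therefore d⁹. The t₂g⁶e_g³ configuration has an unevenly filled e_g set; the Jahn–Teller theorem predicts a tetragonal distortion (typically axial elongation) to lift the degeneracy.
[FeBr₆]³−: Ligand charges: each bromide is −1. With an overall charge of −3 the iron centre must be in the +3 oxidation state. Group 8 minus oxidation state 3 gives a d⁵ configuration. Bromide is a weak-field ligand for a first-row metal, so the complex is high-spin. The d⁵ configuration leaves the e_g set evenly filled (or empty) — no strong Jahn–Teller driving force.

[CuI₆]⁴−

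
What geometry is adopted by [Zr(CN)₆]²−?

octahedral

Summing ligand charges against the −2 overall charge gives an oxidation state of +4 for zirconium.
Zirconium is a group-4 element; Zr(IV) is therefore d⁰.
With 6 monodentate ligands the coordination number is 6.
Six donors around a single metal centre give an octahedral coordination sphere.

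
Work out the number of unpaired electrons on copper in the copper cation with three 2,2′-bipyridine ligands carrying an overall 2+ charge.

1

Summing ligand charges against the +2 overall charge gives an oxidation state of +2 for copper.
Cu sits in group 11, so the d-electron count is 11 − 2 = 9.
Counting donor atoms: 3×2,2′-bipyridine (bidentate) → 6 donors. Coordination number = 6.
In an octahedral field the d⁹ configuration is t₂g⁶e_g³ (only one arrangement possible), giving 1 unpaired electron.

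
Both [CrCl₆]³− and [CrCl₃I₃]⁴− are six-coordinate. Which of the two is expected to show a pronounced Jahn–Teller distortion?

[CrCl₃I₃]⁴−

[CrCl₆]³−: Summing ligand charges against the −3 overall charge gives an oxidation state of +3 for chromium. Cr sits in group 6, so the d-electron count is 6 − 3 = 3. The d³ configuration leaves the e_g set evenly filled (or empty) — no strong Jahn–Teller driving force.
[CrCl₃I₃]⁴−: Summing ligand charges against the −4 overall charge gives an oxidation state of +2 for chromium. Chromium is a group-6 element; Cr(II) is therefore d⁴. Chloride and iodide are weak-field ligands for a first-row metal, so the complex is high-spin. The t₂g³e_g¹ (high-spin) configuration has an unevenly filled e_g set; the Jahn–Teller theorem predicts a tetragonal distortion (typically axial elongation) to lift the degeneracy.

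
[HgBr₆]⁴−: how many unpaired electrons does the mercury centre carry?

0 unpaired electrons

Each bromide is −1; balancing the −4 overall charge requires Hg(II).
Hg sits in group 12, so the d-electron count is 12 − 2 = 10.
In an octahedral field the d¹⁰ configuration is t₂g⁶e_g⁴, giving 0 unpaired electrons.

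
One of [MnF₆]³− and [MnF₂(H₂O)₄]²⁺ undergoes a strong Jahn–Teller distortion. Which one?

[MnF₆]³−: Ligand charges: each fluoride is −1. With an overall charge of −3 the manganese centre must be in the +3 oxidation state. Group 7 minus oxidation state 3 gives a d⁴ configuration. Fluoride is a weak-field ligand for a first-row metal, so the complex is high-spin. The t₂g³e_g¹ (high-spin) configuration has an unevenly filled e_g set; the Jahn–Teller theorem predicts a tetragonal distortion (typically axial elongation) to lift the degeneracy.
[MnF₂(H₂O)₄]²⁺: Each fluoride is −1; water is neutral; balancing the +2 overall charge requires Mn(IV). Group 7 minus oxidation state 4 gives a d³ configuration. The d³ configuration leaves the e_g set evenly filled (or empty) — no strong Jahn–Teller driving force.

[MnF₆]³−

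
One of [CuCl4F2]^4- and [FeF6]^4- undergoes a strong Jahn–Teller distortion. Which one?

[CuCl4F2]^4-

[CuCl4F2]^4-: Ligand charges: each chloride is −1; each fluoride is −1. With an overall charge of −4 the copper centre must be in the +2 oxidation state. Group 11 minus oxidation state 2 gives a d⁹ configuration. The t₂g⁶e_g³ configuration has an unevenly filled e_g set; the Jahn–Teller theorem predicts a tetragonal distortion (typically axial elongation) to lift the degeneracy.
[FeF6]^4-: Ligand charges: each fluoride is −1. With an overall charge of −4 the iron centre must be in the +2 oxidation state. Fe sits in group 8, so the d-electron count is 8 − 2 = 6. Fluoride is a weak-field ligand for a first-row metal, so the complex is high-spin. The d⁶ configuration leaves the e_g set evenly filled (or empty) — no strong Jahn–Teller driving force.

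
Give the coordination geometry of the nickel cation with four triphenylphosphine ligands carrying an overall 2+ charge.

Ligand charges: triphenylphosphine is neutral. With an overall charge of +2 the nickel centre must be in the +2 oxidation state.
Ni sits in group 10, so the d-electron count is 10 − 2 = 8.
Coordination number: 4.
Triphenylphosphine is a strong-field ligand (high in the spectrochemical series).
A 3d d⁸ ion with strong-field ligands gains enough CFSE to favour square planar over tetrahedral.

square planar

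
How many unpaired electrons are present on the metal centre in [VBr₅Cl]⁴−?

Summing ligand charges against the −4 overall charge gives an oxidation state of +2 for vanadium.
V sits in group 5, so the d-electron count is 5 − 2 = 3.
In an octahedral field the d³ configuration is t₂g³e_g⁰ (only one arrangement possible), giving 3 unpaired electrons.

3 unpaired electrons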